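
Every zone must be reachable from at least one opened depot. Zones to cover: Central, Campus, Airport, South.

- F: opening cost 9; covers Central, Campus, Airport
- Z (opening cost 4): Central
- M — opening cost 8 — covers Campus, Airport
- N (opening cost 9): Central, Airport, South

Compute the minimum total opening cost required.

17

The greedy cost-per-new-zone heuristic would pick F and N for 18, but a cheaper cover exists.
Choose M and N: together they cover Central, Campus, Airport, South — every zone.
Total opening cost: 8 + 9 = 17.
No cover costs less than 17.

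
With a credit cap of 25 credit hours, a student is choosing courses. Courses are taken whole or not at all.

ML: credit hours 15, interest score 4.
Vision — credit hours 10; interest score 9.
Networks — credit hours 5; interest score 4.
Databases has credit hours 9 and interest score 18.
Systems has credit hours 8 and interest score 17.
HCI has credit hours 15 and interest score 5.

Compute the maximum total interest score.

39

This is a 0-1 knapsack instance.
Allowing fractional choices, the relaxed optimum would be about 42.2, but courses are indivisible.
Vision + Networks + Databases: credit hours 10 + 5 + 9 = 24 ≤ 25, interest score 9 + 4 + 18 = 31.
Databases + Systems: credit hours 9 + 8 = 17 ≤ 25, interest score 18 + 17 = 35.
Networks + Databases + Systems: credit hours 5 + 9 + 8 = 22 ≤ 25, interest score 4 + 18 + 17 = 39.
Best is Networks, Databases, and Systems with total interest score 39.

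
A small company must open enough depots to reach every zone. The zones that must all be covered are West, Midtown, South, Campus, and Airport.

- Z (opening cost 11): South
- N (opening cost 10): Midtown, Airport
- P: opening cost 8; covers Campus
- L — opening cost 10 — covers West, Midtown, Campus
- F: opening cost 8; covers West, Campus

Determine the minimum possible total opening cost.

29

This is an integer covering problem.
Choose Z, N, and F: together they cover West, Midtown, South, Campus, Airport — every zone.
Total opening cost: 11 + 10 + 8 = 29.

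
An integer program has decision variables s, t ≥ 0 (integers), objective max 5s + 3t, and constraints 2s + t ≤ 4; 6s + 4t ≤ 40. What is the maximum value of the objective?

(s,t)=(0,4): 2·0+1·4=4≤4, 6·0+4·4=16≤40, objective 12.
(s,t)=(0,3): 2·0+1·3=3≤4, 6·0+4·3=12≤40, objective 9.
The best lattice point is (0,4), giving 12.

12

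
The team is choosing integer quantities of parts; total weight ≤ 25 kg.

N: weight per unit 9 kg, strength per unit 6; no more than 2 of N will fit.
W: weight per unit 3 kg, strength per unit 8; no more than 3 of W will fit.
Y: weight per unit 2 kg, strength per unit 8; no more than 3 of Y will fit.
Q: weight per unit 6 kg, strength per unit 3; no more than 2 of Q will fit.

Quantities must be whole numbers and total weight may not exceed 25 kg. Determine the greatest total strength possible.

54

Take 1×N, 3×W, and 3×Y: weight 24 ≤ 25, strength 1·6 + 3·8 + 3·8 = 54.
Y has the best ratio (8/2) and is taken to its limit of 3; remaining capacity is filled optimally with the others.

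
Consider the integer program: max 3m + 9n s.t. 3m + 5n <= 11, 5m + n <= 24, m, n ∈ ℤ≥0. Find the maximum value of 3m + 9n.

18

The continuous relaxation peaks at (0, 2.2) with value 19.80; rounding to a feasible lattice point costs some objective.
(m,n)=(0,2): 3·0+5·2=10≤11, 5·0+1·2=2≤24, objective 18.
(m,n)=(1,1): 3·1+5·1=8≤11, 5·1+1·1=6≤24, objective 12.
(m,n)=(0,1): 3·0+5·1=5≤11, 5·0+1·1=1≤24, objective 9.
The best lattice point is (0,2), giving 18.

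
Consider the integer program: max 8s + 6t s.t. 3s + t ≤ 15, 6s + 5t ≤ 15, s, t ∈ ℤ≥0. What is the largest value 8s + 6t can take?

(s,t)=(0,3): 3·0+1·3=3≤15, 6·0+5·3=15≤15, objective 18.
(s,t)=(2,0): 3·2+1·0=6≤15, 6·2+5·0=12≤15, objective 16.
(s,t)=(1,1): 3·1+1·1=4≤15, 6·1+5·1=11≤15, objective 14.
The best lattice point is (0,3), giving 18.

18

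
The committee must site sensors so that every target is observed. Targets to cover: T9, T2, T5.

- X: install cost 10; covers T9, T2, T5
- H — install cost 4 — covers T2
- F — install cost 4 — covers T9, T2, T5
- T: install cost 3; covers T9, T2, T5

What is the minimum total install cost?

This is a weighted set-cover instance.
T alone covers T9, T2, T5 — every target.
Total install cost: 3.
No cover costs less than 3.

3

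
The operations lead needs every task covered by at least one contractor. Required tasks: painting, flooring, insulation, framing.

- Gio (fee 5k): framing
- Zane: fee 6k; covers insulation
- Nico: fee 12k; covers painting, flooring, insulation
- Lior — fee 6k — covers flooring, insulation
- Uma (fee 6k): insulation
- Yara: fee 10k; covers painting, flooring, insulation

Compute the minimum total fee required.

Choose Gio and Yara: together they cover painting, flooring, insulation, framing — every task.
Total fee: 5 + 10 = 15.

15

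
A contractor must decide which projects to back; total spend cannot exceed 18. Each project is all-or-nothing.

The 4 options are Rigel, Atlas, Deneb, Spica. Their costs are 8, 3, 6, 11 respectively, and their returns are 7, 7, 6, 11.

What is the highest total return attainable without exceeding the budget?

20

Take Rigel, Atlas, and Deneb: cost 8 + 3 + 6 = 17 ≤ 18, return 7 + 7 + 6 = 20.
No other feasible combination does better.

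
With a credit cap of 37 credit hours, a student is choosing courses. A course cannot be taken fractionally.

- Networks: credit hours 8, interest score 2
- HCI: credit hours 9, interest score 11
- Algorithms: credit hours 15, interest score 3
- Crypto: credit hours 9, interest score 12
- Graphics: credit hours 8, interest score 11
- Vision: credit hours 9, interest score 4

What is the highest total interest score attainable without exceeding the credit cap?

Take HCI, Crypto, Graphics, and Vision: credit hours 9 + 9 + 8 + 9 = 35 ≤ 37, interest score 11 + 12 + 11 + 4 = 38.
No other feasible combination does better.

38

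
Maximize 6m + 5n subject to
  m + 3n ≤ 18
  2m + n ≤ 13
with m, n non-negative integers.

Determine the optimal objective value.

Relaxing integrality, the LP optimum is 48.20 at (m,n) = (4.2, 4.6), which is not an integer point.
(m,n)=(5,3): 1·5+3·3=14≤18, 2·5+1·3=13≤13, objective 45.
(m,n)=(4,4): 1·4+3·4=16≤18, 2·4+1·4=12≤13, objective 44.
(m,n)=(3,5): 1·3+3·5=18≤18, 2·3+1·5=11≤13, objective 43.
The best lattice point is (5,3), giving 45.

45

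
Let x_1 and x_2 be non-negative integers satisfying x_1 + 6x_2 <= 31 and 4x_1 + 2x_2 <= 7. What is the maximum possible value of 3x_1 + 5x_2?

15

The continuous relaxation peaks at (0, 3.5) with value 17.50; rounding to a feasible lattice point costs some objective.
(x_1,x_2)=(0,3) is feasible, giving 15.
(x_1,x_2)=(0,2) is feasible, giving 10.
Maximum is 15 at (x_1,x_2)=(0,3).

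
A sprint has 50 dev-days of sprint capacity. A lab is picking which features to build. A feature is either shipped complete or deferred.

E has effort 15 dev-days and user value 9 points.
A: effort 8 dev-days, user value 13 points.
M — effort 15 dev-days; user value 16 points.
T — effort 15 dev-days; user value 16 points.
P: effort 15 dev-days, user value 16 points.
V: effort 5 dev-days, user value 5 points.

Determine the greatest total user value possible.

53

M + T + P + V: effort 15 + 15 + 15 + 5 = 50 ≤ 50, user value 16 + 16 + 16 + 5 = 53.
A + M + P + V: effort 8 + 15 + 15 + 5 = 43 ≤ 50, user value 13 + 16 + 16 + 5 = 50.
A + M + T + V: effort 8 + 15 + 15 + 5 = 43 ≤ 50, user value 13 + 16 + 16 + 5 = 50.
Best is M, T, P, and V with total user value 53.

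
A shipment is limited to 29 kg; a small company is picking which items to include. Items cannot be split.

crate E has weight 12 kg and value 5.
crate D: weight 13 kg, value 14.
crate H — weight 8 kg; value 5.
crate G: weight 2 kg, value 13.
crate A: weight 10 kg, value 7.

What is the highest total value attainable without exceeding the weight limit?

Allowing fractional choices, the relaxed optimum would be about 36.5, but items are indivisible.
crate D + crate G + crate A: weight 13 + 2 + 10 = 25 ≤ 29, value 14 + 13 + 7 = 34.
crate D + crate H + crate G: weight 13 + 8 + 2 = 23 ≤ 29, value 14 + 5 + 13 = 32.
Best is crate D, crate G, and crate A with total value 34.

34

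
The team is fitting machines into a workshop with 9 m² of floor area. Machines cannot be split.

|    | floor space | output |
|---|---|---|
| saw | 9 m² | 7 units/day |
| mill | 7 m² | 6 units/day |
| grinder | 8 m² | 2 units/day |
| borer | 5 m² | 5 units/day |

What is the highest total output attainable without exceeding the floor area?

7

Take saw: floor space 9 ≤ 9, output 7.
No other feasible combination does better.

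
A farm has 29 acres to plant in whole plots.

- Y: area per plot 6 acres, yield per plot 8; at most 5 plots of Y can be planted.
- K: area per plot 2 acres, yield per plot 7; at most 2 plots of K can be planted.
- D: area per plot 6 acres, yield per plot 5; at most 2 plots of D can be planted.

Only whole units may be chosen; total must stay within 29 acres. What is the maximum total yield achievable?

Take 4×Y and 2×K: area 28 ≤ 29, yield 4·8 + 2·7 = 46.
K has the best ratio (7/2) and is taken to its limit of 2; remaining capacity is filled optimally with the others.

46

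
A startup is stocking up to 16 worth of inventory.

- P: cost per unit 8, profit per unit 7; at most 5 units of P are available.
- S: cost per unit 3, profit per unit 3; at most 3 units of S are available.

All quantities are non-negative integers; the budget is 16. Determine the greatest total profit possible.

14

2×P: cost 16 ≤ 16, profit 2·7 = 14.
1×P and 2×S: cost 14 ≤ 16, profit 1·7 + 2·3 = 13.
Best is 14.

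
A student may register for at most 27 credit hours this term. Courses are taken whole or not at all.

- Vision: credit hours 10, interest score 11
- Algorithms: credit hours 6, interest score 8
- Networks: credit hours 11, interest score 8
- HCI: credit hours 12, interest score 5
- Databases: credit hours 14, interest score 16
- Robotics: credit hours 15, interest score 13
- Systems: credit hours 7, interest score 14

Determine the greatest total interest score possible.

Databases + Systems: credit hours 14 + 7 = 21 ≤ 27, interest score 16 + 14 = 30.
Vision + Algorithms + Systems: credit hours 10 + 6 + 7 = 23 ≤ 27, interest score 11 + 8 + 14 = 33.
Algorithms + Databases + Systems: credit hours 6 + 14 + 7 = 27 ≤ 27, interest score 8 + 16 + 14 = 38.
Best is Algorithms, Databases, and Systems with total interest score 38.

38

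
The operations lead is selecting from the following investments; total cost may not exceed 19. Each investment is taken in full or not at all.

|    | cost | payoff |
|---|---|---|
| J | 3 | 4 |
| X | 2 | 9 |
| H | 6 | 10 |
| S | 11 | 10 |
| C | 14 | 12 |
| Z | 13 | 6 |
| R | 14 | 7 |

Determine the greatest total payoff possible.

29

Allowing fractional choices, the relaxed optimum would be about 30.3, but investments are indivisible.
X + H + S: cost 2 + 6 + 11 = 19 ≤ 19, payoff 9 + 10 + 10 = 29.
J + X + C: cost 3 + 2 + 14 = 19 ≤ 19, payoff 4 + 9 + 12 = 25.
J + X + H: cost 3 + 2 + 6 = 11 ≤ 19, payoff 4 + 9 + 10 = 23.
Best is X, H, and S with total payoff 29.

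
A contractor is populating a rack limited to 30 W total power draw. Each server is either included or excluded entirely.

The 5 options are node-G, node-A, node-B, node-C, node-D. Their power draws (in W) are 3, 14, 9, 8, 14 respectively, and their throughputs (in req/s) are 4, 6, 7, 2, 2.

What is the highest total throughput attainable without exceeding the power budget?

17

Allowing fractional choices, the relaxed optimum would be about 18.0, but servers are indivisible.
node-G + node-B + node-C: power draw 3 + 9 + 8 = 20 ≤ 30, throughput 4 + 7 + 2 = 13.
node-A + node-B: power draw 14 + 9 = 23 ≤ 30, throughput 6 + 7 = 13.
node-G + node-A + node-B: power draw 3 + 14 + 9 = 26 ≤ 30, throughput 4 + 6 + 7 = 17.
Best is node-G, node-A, and node-B with total throughput 17.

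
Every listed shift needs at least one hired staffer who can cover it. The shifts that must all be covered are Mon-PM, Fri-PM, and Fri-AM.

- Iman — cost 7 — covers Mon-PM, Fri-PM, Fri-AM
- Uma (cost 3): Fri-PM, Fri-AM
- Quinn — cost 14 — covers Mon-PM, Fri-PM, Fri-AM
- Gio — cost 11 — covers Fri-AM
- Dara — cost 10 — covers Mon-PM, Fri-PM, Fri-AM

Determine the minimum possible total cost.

7

Iman alone covers Mon-PM, Fri-PM, Fri-AM — every shift.
Total cost: 7.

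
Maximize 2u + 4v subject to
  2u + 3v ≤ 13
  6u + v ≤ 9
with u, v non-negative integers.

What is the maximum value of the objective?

(u,v)=(0,4): 2·0+3·4=12≤13, 6·0+1·4=4≤9, objective 16.
(u,v)=(1,3): 2·1+3·3=11≤13, 6·1+1·3=9≤9, objective 14.
(u,v)=(0,3): 2·0+3·3=9≤13, 6·0+1·3=3≤9, objective 12.
No feasible integer point exceeds 16.

16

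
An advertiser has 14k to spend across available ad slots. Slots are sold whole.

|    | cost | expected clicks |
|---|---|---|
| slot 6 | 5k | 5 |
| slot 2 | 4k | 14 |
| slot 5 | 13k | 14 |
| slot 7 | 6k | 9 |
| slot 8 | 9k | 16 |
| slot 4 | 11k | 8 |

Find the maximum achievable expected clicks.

30

slot 6 + slot 8: cost 5 + 9 = 14 ≤ 14, expected clicks 5 + 16 = 21.
slot 2 + slot 8: cost 4 + 9 = 13 ≤ 14, expected clicks 14 + 16 = 30.
slot 2 + slot 7: cost 4 + 6 = 10 ≤ 14, expected clicks 14 + 9 = 23.
Best is slot 2 and slot 8 with total expected clicks 30.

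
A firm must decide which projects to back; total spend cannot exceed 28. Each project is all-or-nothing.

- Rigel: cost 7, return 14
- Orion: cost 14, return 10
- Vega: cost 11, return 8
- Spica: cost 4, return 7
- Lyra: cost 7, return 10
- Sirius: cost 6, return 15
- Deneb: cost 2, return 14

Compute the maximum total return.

Rigel + Lyra + Sirius + Deneb: cost 7 + 7 + 6 + 2 = 22 ≤ 28, return 14 + 10 + 15 + 14 = 53.
Rigel + Spica + Lyra + Sirius + Deneb: cost 7 + 4 + 7 + 6 + 2 = 26 ≤ 28, return 14 + 7 + 10 + 15 + 14 = 60.
Rigel + Vega + Sirius + Deneb: cost 7 + 11 + 6 + 2 = 26 ≤ 28, return 14 + 8 + 15 + 14 = 51.
Best is Rigel, Spica, Lyra, Sirius, and Deneb with total return 60.

60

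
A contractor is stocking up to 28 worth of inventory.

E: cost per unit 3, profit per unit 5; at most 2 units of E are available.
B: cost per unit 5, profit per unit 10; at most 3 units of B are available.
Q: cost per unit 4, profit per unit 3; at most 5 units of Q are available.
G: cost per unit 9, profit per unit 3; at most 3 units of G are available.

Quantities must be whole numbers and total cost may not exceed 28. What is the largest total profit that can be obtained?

1×E, 3×B, and 2×Q: cost 26 ≤ 28, profit 1·5 + 3·10 + 2·3 = 41.
2×E, 3×B, and 1×Q: cost 25 ≤ 28, profit 2·5 + 3·10 + 1·3 = 43.
Best is 43.

43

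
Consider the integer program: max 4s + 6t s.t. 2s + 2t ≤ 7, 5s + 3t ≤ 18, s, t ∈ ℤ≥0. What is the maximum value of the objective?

Relaxing integrality, the LP optimum is 21.00 at (s,t) = (0, 3.5), which is not an integer point.
(s,t)=(0,3): 2·0+2·3=6≤7, 5·0+3·3=9≤18, objective 18.
(s,t)=(1,2): 2·1+2·2=6≤7, 5·1+3·2=11≤18, objective 16.
(s,t)=(0,2): 2·0+2·2=4≤7, 5·0+3·2=6≤18, objective 12.
No feasible integer point exceeds 18.

18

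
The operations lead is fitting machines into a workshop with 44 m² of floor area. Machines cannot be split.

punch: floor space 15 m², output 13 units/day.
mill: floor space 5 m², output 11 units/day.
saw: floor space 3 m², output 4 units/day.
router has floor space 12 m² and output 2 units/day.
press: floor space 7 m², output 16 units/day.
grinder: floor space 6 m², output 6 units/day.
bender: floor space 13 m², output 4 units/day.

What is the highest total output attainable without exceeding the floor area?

50

Treat it as a binary knapsack problem.
Take punch, mill, saw, press, and grinder: floor space 15 + 5 + 3 + 7 + 6 = 36 ≤ 44, output 13 + 11 + 4 + 16 + 6 = 50.
No other feasible combination does better.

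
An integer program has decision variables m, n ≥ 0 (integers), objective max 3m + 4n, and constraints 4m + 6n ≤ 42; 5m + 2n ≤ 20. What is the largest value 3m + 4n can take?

28

Relaxing integrality, the LP optimum is 28.55 at (m,n) = (1.64, 5.91), which is not an integer point.
(m,n)=(0,7): 4·0+6·7=42≤42, 5·0+2·7=14≤20, objective 28.
(m,n)=(1,6): 4·1+6·6=40≤42, 5·1+2·6=17≤20, objective 27.
The best lattice point is (0,7), giving 28.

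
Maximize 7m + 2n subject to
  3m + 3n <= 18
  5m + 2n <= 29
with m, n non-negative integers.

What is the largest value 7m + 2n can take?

The continuous relaxation peaks at (5.8, 0) with value 40.60; rounding to a feasible lattice point costs some objective.
(m,n)=(5,1): 3·5+3·1=18≤18, 5·5+2·1=27≤29, objective 37.
(m,n)=(5,0): 3·5+3·0=15≤18, 5·5+2·0=25≤29, objective 35.
(m,n)=(4,2): 3·4+3·2=18≤18, 5·4+2·2=24≤29, objective 32.
(m,n)=(4,1): 3·4+3·1=15≤18, 5·4+2·1=22≤29, objective 30.
No feasible integer point exceeds 37.

37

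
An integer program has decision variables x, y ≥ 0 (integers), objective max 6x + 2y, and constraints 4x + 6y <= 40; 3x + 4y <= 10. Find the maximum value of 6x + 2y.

(x,y)=(3,0): 4·3+6·0=12≤40, 3·3+4·0=9≤10, objective 18.
(x,y)=(2,1): 4·2+6·1=14≤40, 3·2+4·1=10≤10, objective 14.
(x,y)=(2,0): 4·2+6·0=8≤40, 3·2+4·0=6≤10, objective 12.
Maximum is 18 at (x,y)=(3,0).

18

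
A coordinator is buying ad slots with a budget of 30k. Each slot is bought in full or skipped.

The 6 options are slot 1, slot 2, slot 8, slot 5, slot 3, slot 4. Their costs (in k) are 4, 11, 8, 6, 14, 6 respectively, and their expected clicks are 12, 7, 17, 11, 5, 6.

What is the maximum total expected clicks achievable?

47

Allowing fractional choices, the relaxed optimum would be about 49.8, but ad slots are indivisible.
slot 1 + slot 8 + slot 5 + slot 4: cost 4 + 8 + 6 + 6 = 24 ≤ 30, expected clicks 12 + 17 + 11 + 6 = 46.
slot 1 + slot 2 + slot 8 + slot 5: cost 4 + 11 + 8 + 6 = 29 ≤ 30, expected clicks 12 + 7 + 17 + 11 = 47.
Best is slot 1, slot 2, slot 8, and slot 5 with total expected clicks 47.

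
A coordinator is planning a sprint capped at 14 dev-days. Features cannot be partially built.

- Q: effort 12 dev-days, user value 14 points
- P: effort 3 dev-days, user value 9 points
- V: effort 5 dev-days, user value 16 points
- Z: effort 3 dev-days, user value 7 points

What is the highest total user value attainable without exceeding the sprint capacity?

32

Take P, V, and Z: effort 3 + 5 + 3 = 11 ≤ 14, user value 9 + 16 + 7 = 32.
No other feasible combination does better.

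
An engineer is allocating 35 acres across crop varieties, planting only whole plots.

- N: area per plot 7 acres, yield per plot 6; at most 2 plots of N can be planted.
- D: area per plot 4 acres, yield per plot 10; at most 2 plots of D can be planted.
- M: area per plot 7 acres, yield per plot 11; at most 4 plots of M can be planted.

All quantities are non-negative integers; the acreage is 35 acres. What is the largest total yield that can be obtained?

Take 1×D and 4×M: area 32 ≤ 35, yield 1·10 + 4·11 = 54.
No other integer combination yields more.

54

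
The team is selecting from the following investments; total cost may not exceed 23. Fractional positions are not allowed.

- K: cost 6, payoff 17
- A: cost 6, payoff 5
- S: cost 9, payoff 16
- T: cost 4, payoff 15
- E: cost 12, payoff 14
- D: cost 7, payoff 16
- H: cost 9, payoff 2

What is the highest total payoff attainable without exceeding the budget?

This is an integer program with binary decision variables.
Allowing fractional choices, the relaxed optimum would be about 58.7, but investments are indivisible.
K + S + D: cost 6 + 9 + 7 = 22 ≤ 23, payoff 17 + 16 + 16 = 49.
K + A + T + D: cost 6 + 6 + 4 + 7 = 23 ≤ 23, payoff 17 + 5 + 15 + 16 = 53.
Best is K, A, T, and D with total payoff 53.

53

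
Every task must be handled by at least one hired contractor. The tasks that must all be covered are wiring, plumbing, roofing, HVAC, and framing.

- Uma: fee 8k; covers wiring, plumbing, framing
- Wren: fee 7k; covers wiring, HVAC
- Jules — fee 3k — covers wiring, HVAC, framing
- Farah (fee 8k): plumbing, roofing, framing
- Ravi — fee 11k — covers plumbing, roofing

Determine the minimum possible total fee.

11

Choose Jules and Farah: together they cover wiring, plumbing, roofing, HVAC, framing — every task.
Total fee: 3 + 8 = 11.
No cover costs less than 11.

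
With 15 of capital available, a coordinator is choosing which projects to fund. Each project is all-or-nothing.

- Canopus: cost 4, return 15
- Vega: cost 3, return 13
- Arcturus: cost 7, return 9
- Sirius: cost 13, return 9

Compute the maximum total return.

Canopus + Arcturus: cost 4 + 7 = 11 ≤ 15, return 15 + 9 = 24.
Canopus + Vega + Arcturus: cost 4 + 3 + 7 = 14 ≤ 15, return 15 + 13 + 9 = 37.
Canopus + Vega: cost 4 + 3 = 7 ≤ 15, return 15 + 13 = 28.
Best is Canopus, Vega, and Arcturus with total return 37.

37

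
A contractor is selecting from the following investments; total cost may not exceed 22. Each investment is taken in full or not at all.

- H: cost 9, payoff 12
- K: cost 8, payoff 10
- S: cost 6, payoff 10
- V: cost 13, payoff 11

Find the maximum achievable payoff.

Treat it as a binary knapsack problem.
Take H and V: cost 9 + 13 = 22 ≤ 22, payoff 12 + 11 = 23.
No other feasible combination does better.

23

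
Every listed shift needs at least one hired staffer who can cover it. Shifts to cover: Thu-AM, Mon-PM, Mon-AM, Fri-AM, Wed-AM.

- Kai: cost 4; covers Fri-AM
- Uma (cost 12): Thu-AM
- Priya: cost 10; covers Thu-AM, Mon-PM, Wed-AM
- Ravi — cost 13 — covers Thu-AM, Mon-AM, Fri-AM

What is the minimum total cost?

23

The greedy cost-per-new-shift heuristic would pick Priya, Kai, and Ravi for 27, but a cheaper cover exists.
Choose Priya and Ravi: together they cover Thu-AM, Mon-PM, Mon-AM, Fri-AM, Wed-AM — every shift.
Total cost: 10 + 13 = 23.
No cover costs less than 23.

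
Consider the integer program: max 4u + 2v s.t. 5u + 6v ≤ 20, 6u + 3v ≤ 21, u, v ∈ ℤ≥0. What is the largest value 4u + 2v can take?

12

Relaxing integrality, the LP optimum is 14.00 at (u,v) = (3.5, 0), which is not an integer point.
(u,v)=(3,0): 5·3+6·0=15≤20, 6·3+3·0=18≤21, objective 12.
(u,v)=(2,1): 5·2+6·1=16≤20, 6·2+3·1=15≤21, objective 10.
No feasible integer point exceeds 12.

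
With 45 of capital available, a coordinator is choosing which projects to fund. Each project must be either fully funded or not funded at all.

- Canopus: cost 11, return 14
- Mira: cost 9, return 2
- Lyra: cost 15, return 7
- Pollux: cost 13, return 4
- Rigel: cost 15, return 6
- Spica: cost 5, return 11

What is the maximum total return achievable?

36

Allowing fractional choices, the relaxed optimum would be about 37.6, but projects are indivisible.
Canopus + Mira + Lyra + Spica: cost 11 + 9 + 15 + 5 = 40 ≤ 45, return 14 + 2 + 7 + 11 = 34.
Canopus + Pollux + Rigel + Spica: cost 11 + 13 + 15 + 5 = 44 ≤ 45, return 14 + 4 + 6 + 11 = 35.
Canopus + Lyra + Pollux + Spica: cost 11 + 15 + 13 + 5 = 44 ≤ 45, return 14 + 7 + 4 + 11 = 36.
Best is Canopus, Lyra, Pollux, and Spica with total return 36.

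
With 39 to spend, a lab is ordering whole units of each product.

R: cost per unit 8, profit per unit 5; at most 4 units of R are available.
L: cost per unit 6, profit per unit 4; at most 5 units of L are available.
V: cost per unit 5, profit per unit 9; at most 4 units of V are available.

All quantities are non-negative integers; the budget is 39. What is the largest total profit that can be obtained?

48

2×R and 4×V: cost 36 ≤ 39, profit 2·5 + 4·9 = 46.
3×L and 4×V: cost 38 ≤ 39, profit 3·4 + 4·9 = 48.
Best is 48.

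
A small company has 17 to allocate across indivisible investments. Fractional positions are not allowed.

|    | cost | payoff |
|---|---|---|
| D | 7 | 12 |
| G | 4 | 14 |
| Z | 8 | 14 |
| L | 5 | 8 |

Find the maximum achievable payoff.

This is an integer program with binary decision variables.
Allowing fractional choices, the relaxed optimum would be about 36.6, but investments are indivisible.
G + Z + L: cost 4 + 8 + 5 = 17 ≤ 17, payoff 14 + 14 + 8 = 36.
D + G + L: cost 7 + 4 + 5 = 16 ≤ 17, payoff 12 + 14 + 8 = 34.
Best is G, Z, and L with total payoff 36.

36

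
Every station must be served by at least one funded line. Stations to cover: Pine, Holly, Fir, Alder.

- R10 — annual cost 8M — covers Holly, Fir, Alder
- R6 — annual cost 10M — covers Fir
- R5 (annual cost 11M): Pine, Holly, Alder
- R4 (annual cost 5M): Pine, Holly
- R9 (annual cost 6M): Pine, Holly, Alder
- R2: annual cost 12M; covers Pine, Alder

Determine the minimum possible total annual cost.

13

The greedy cost-per-new-station heuristic would pick R9 and R10 for 14, but a cheaper cover exists.
Choose R10 and R4: together they cover Pine, Holly, Fir, Alder — every station.
Total annual cost: 8 + 5 = 13.
No cover costs less than 13.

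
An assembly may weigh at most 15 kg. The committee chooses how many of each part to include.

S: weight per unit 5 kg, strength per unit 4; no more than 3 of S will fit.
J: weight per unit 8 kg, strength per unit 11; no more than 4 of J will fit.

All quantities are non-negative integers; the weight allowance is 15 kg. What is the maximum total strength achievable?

15

This is a bounded integer knapsack.
Take 1×S and 1×J: weight 13 ≤ 15, strength 1·4 + 1·11 = 15.
No other integer combination yields more.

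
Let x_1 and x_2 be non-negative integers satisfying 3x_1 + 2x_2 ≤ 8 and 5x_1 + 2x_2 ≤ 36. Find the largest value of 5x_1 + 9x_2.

(x_1,x_2)=(0,4): 3·0+2·4=8≤8, 5·0+2·4=8≤36, objective 36.
(x_1,x_2)=(0,3): 3·0+2·3=6≤8, 5·0+2·3=6≤36, objective 27.
The best lattice point is (0,4), giving 36.

36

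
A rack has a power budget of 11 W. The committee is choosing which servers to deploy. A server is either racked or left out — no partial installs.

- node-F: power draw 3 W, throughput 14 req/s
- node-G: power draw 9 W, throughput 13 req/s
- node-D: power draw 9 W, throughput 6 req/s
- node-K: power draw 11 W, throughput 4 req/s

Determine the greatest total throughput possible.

This is an integer program with binary decision variables.
Allowing fractional choices, the relaxed optimum would be about 25.6, but servers are indivisible.
node-F: power draw 3 ≤ 11, throughput 14.
node-G: power draw 9 ≤ 11, throughput 13.
node-D: power draw 9 ≤ 11, throughput 6.
Best is node-F with total throughput 14.

14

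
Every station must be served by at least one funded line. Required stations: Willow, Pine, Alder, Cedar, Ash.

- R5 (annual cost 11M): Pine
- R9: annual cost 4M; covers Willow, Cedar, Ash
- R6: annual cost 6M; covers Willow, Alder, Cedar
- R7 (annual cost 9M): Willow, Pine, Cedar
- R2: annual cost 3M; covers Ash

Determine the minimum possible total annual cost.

This is a weighted set-cover instance.
Choose R6, R7, and R2: together they cover Willow, Pine, Alder, Cedar, Ash — every station.
Total annual cost: 6 + 9 + 3 = 18.

18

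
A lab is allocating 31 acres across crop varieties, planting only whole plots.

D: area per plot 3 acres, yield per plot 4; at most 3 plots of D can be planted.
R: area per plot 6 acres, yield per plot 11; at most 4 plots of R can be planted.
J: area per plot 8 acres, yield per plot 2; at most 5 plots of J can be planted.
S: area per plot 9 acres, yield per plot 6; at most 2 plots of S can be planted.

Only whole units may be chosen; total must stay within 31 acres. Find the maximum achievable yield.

Take 2×D and 4×R: area 30 ≤ 31, yield 2·4 + 4·11 = 52.
R has the best ratio (11/6) and is taken to its limit of 4; remaining capacity is filled optimally with the others.

52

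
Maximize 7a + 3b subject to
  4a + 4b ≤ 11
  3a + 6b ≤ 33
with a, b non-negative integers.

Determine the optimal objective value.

14

The continuous relaxation peaks at (2.75, 0) with value 19.25; rounding to a feasible lattice point costs some objective.
(a,b)=(2,0): 4·2+4·0=8≤11, 3·2+6·0=6≤33, objective 14.
(a,b)=(1,1): 4·1+4·1=8≤11, 3·1+6·1=9≤33, objective 10.
(a,b)=(1,0): 4·1+4·0=4≤11, 3·1+6·0=3≤33, objective 7.
The best lattice point is (2,0), giving 14.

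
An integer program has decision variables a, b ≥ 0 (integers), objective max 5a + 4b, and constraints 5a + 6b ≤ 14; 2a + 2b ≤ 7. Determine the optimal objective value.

(a,b)=(2,0) is feasible, giving 10.
(a,b)=(1,1) is feasible, giving 9.
(a,b)=(1,0) is feasible, giving 5.
The best lattice point is (2,0), giving 10.

10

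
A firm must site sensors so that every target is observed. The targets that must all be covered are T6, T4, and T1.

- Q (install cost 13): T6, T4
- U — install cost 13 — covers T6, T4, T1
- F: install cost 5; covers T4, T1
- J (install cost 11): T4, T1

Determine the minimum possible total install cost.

U alone covers T6, T4, T1 — every target.
Total install cost: 13.

13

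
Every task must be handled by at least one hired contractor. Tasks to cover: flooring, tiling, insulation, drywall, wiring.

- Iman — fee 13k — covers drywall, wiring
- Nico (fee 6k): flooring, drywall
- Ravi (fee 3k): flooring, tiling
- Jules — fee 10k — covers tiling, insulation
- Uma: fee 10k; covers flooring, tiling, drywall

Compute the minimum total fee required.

This is a weighted set-cover instance.
Choose Iman, Ravi, and Jules: together they cover flooring, tiling, insulation, drywall, wiring — every task.
Total fee: 13 + 3 + 10 = 26.

26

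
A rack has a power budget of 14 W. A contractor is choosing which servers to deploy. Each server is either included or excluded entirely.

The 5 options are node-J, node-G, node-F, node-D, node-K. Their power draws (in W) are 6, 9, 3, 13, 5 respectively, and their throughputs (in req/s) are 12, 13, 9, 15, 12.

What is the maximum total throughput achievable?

node-J + node-F + node-K: power draw 6 + 3 + 5 = 14 ≤ 14, throughput 12 + 9 + 12 = 33.
node-J + node-K: power draw 6 + 5 = 11 ≤ 14, throughput 12 + 12 = 24.
node-G + node-K: power draw 9 + 5 = 14 ≤ 14, throughput 13 + 12 = 25.
Best is node-J, node-F, and node-K with total throughput 33.

33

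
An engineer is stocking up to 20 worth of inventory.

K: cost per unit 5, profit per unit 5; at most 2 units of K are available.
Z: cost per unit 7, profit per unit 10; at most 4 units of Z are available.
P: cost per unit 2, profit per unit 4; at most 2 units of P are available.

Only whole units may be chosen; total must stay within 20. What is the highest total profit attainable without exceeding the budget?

28

Take 2×Z and 2×P: cost 18 ≤ 20, profit 2·10 + 2·4 = 28.
P has the best ratio (4/2) and is taken to its limit of 2; remaining capacity is filled optimally with the others.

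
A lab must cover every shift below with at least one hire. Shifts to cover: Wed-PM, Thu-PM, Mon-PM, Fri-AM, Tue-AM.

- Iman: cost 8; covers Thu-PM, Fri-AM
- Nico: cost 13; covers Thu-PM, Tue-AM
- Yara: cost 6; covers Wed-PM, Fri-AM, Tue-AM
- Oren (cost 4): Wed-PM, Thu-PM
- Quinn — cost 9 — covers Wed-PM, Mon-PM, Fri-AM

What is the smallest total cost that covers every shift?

This is an integer covering problem.
Choose Yara, Oren, and Quinn: together they cover Wed-PM, Thu-PM, Mon-PM, Fri-AM, Tue-AM — every shift.
Total cost: 6 + 4 + 9 = 19.

19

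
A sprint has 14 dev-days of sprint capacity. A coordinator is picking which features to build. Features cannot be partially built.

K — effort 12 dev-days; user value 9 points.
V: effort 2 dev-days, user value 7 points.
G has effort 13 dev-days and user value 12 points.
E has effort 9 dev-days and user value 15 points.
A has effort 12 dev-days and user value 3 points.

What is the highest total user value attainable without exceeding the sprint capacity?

22

Allowing fractional choices, the relaxed optimum would be about 24.8, but features are indivisible.
K + V: effort 12 + 2 = 14 ≤ 14, user value 9 + 7 = 16.
V + E: effort 2 + 9 = 11 ≤ 14, user value 7 + 15 = 22.
E: effort 9 ≤ 14, user value 15.
Best is V and E with total user value 22.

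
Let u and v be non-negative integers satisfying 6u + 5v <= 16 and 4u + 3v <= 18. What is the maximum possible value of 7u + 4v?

15

Relaxing integrality, the LP optimum is 18.67 at (u,v) = (2.67, 0), which is not an integer point.
(u,v)=(1,2): 6·1+5·2=16≤16, 4·1+3·2=10≤18, objective 15.
(u,v)=(2,0): 6·2+5·0=12≤16, 4·2+3·0=8≤18, objective 14.
No feasible integer point exceeds 15.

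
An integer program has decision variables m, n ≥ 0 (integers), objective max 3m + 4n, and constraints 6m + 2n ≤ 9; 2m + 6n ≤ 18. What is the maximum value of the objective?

12

(m,n)=(0,3): 6·0+2·3=6≤9, 2·0+6·3=18≤18, objective 12.
(m,n)=(0,2): 6·0+2·2=4≤9, 2·0+6·2=12≤18, objective 8.
(m,n)=(1,1): 6·1+2·1=8≤9, 2·1+6·1=8≤18, objective 7.
The best lattice point is (0,3), giving 12.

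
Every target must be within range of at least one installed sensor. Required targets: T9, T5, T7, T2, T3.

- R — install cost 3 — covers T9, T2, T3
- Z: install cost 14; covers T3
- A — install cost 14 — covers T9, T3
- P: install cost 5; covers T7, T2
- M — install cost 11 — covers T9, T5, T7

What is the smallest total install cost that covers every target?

14

The greedy cost-per-new-target heuristic would pick R, P, and M for 19, but a cheaper cover exists.
Choose R and M: together they cover T9, T5, T7, T2, T3 — every target.
Total install cost: 3 + 11 = 14.
No cover costs less than 14.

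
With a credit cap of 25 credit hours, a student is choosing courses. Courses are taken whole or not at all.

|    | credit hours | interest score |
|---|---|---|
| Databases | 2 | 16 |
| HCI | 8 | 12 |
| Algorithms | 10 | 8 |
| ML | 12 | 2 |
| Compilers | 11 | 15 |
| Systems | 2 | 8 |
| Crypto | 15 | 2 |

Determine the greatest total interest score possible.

Take Databases, HCI, Compilers, and Systems: credit hours 2 + 8 + 11 + 2 = 23 ≤ 25, interest score 16 + 12 + 15 + 8 = 51.
No other feasible combination does better.

51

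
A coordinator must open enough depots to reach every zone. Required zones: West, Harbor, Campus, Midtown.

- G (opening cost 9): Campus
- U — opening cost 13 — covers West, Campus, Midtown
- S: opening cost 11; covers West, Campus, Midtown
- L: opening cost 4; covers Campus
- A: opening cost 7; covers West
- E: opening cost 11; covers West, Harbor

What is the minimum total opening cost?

Choose S and E: together they cover West, Harbor, Campus, Midtown — every zone.
Total opening cost: 11 + 11 = 22.
No cover costs less than 22.

22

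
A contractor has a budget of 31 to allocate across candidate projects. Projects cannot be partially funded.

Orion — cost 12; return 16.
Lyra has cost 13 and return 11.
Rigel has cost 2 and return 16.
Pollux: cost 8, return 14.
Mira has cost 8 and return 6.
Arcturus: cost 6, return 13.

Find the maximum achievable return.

59

Allowing fractional choices, the relaxed optimum would be about 61.5, but projects are indivisible.
Lyra + Rigel + Pollux + Arcturus: cost 13 + 2 + 8 + 6 = 29 ≤ 31, return 11 + 16 + 14 + 13 = 54.
Orion + Rigel + Pollux + Arcturus: cost 12 + 2 + 8 + 6 = 28 ≤ 31, return 16 + 16 + 14 + 13 = 59.
Best is Orion, Rigel, Pollux, and Arcturus with total return 59.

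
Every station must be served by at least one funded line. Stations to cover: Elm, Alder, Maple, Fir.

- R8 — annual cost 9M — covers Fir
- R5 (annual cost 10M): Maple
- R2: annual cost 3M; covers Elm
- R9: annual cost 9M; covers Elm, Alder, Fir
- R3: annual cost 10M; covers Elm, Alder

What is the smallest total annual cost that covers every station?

The greedy cost-per-new-station heuristic would pick R2, R9, and R5 for 22, but a cheaper cover exists.
Choose R5 and R9: together they cover Elm, Alder, Maple, Fir — every station.
Total annual cost: 10 + 9 = 19.
No cover costs less than 19.

19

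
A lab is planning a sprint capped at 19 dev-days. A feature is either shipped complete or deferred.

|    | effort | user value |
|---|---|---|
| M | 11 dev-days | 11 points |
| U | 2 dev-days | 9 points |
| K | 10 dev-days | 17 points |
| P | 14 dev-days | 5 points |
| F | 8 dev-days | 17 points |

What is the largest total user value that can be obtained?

34

Take K and F: effort 10 + 8 = 18 ≤ 19, user value 17 + 17 = 34.
No other feasible combination does better.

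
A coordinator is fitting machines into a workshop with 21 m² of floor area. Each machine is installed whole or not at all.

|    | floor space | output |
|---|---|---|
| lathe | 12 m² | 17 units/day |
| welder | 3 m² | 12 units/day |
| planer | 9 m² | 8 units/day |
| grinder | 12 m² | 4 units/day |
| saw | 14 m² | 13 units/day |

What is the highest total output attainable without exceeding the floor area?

29

Allowing fractional choices, the relaxed optimum would be about 34.6, but machines are indivisible.
lathe + planer: floor space 12 + 9 = 21 ≤ 21, output 17 + 8 = 25.
welder + saw: floor space 3 + 14 = 17 ≤ 21, output 12 + 13 = 25.
lathe + welder: floor space 12 + 3 = 15 ≤ 21, output 17 + 12 = 29.
Best is lathe and welder with total output 29.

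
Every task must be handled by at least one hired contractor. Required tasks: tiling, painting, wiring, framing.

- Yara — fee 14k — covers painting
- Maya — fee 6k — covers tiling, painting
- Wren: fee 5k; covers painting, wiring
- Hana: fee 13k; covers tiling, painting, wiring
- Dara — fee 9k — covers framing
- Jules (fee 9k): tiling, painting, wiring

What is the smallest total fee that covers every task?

This is an integer covering problem.
The greedy cost-per-new-task heuristic would pick Wren, Maya, and Dara for 20, but a cheaper cover exists.
Choose Dara and Jules: together they cover tiling, painting, wiring, framing — every task.
Total fee: 9 + 9 = 18.
No cover costs less than 18.

18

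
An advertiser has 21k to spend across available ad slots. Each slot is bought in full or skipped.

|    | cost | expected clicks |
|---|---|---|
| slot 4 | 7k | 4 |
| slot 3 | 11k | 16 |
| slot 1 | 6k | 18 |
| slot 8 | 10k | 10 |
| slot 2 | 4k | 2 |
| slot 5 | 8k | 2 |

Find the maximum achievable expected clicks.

36

Allowing fractional choices, the relaxed optimum would be about 38.0, but ad slots are indivisible.
slot 1 + slot 8 + slot 2: cost 6 + 10 + 4 = 20 ≤ 21, expected clicks 18 + 10 + 2 = 30.
slot 3 + slot 1 + slot 2: cost 11 + 6 + 4 = 21 ≤ 21, expected clicks 16 + 18 + 2 = 36.
slot 3 + slot 1: cost 11 + 6 = 17 ≤ 21, expected clicks 16 + 18 = 34.
Best is slot 3, slot 1, and slot 2 with total expected clicks 36.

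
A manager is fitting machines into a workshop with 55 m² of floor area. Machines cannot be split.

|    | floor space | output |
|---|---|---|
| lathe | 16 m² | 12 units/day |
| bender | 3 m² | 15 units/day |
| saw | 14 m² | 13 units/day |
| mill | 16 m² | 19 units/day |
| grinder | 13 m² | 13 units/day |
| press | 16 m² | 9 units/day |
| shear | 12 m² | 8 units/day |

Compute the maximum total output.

60

bender + saw + mill + grinder: floor space 3 + 14 + 16 + 13 = 46 ≤ 55, output 15 + 13 + 19 + 13 = 60.
lathe + bender + mill + grinder: floor space 16 + 3 + 16 + 13 = 48 ≤ 55, output 12 + 15 + 19 + 13 = 59.
Best is bender, saw, mill, and grinder with total output 60.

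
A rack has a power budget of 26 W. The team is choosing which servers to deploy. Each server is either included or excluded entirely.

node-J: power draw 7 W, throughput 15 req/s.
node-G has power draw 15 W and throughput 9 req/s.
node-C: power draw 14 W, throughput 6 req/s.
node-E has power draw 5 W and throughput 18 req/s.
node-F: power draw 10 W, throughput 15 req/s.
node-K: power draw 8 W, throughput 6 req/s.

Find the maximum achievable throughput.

Take node-J, node-E, and node-F: power draw 7 + 5 + 10 = 22 ≤ 26, throughput 15 + 18 + 15 = 48.
No other feasible combination does better.

48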